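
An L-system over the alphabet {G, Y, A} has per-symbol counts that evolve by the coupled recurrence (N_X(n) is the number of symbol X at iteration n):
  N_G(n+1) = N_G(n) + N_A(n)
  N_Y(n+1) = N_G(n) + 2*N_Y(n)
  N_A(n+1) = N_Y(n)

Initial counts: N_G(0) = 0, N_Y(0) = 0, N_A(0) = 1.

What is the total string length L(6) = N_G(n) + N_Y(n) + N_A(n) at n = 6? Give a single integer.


Step 0: N_G=0, N_Y=0, N_A=1, L=1
Step 1: N_G=1, N_Y=0, N_A=0, L=1
Step 2: N_G=1, N_Y=1, N_A=0, L=2
Step 3: N_G=1, N_Y=3, N_A=1, L=5
Step 4: N_G=2, N_Y=7, N_A=3, L=12
Step 5: N_G=5, N_Y=16, N_A=7, L=28
Step 6: N_G=12, N_Y=37, N_A=16, L=65

Answer: 65


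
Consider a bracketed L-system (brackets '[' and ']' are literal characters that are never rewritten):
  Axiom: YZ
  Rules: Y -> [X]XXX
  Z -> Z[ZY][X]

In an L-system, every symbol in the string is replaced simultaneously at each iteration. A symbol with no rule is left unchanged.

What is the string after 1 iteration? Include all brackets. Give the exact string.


Answer: [X]XXXZ[ZY][X]

Derivation:
Step 0: YZ
Step 1: [X]XXXZ[ZY][X]


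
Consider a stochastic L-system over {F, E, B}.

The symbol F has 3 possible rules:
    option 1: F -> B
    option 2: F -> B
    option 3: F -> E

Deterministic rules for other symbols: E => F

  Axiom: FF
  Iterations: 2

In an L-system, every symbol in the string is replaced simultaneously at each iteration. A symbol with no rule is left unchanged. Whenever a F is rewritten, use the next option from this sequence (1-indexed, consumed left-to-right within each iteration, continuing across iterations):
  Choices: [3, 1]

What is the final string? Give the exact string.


Step 0: FF
Step 1: EB  (used choices [3, 1])
Step 2: FB  (used choices [])

Answer: FB


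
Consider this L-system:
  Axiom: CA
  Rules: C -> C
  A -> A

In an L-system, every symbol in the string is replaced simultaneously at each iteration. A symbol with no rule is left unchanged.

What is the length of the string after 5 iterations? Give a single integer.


Answer: 2

Derivation:
Step 0: length = 2
Step 1: length = 2
Step 2: length = 2
Step 3: length = 2
Step 4: length = 2
Step 5: length = 2


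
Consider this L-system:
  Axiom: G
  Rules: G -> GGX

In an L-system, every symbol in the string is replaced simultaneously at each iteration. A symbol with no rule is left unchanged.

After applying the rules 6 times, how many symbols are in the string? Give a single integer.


Answer: 127

Derivation:
Step 0: length = 1
Step 1: length = 3
Step 2: length = 7
Step 3: length = 15
Step 4: length = 31
Step 5: length = 63
Step 6: length = 127


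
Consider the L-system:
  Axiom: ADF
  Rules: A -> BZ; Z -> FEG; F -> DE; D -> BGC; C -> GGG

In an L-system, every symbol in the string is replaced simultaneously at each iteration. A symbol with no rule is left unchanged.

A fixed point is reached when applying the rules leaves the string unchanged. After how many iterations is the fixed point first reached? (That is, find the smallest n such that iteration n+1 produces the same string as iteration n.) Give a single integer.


Step 0: ADF
Step 1: BZBGCDE
Step 2: BFEGBGGGGBGCE
Step 3: BDEEGBGGGGBGGGGE
Step 4: BBGCEEGBGGGGBGGGGE
Step 5: BBGGGGEEGBGGGGBGGGGE
Step 6: BBGGGGEEGBGGGGBGGGGE  (unchanged — fixed point at step 5)

Answer: 5


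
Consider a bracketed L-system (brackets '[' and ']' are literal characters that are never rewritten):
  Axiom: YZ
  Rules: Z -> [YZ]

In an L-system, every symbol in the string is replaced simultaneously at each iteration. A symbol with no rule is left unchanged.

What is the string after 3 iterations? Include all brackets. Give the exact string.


Step 0: YZ
Step 1: Y[YZ]
Step 2: Y[Y[YZ]]
Step 3: Y[Y[Y[YZ]]]

Answer: Y[Y[Y[YZ]]]


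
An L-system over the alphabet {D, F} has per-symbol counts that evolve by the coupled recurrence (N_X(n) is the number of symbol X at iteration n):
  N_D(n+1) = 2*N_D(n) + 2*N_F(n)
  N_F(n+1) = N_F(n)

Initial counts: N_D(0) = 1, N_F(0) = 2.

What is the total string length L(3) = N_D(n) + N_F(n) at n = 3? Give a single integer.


Answer: 38

Derivation:
Step 0: N_D=1, N_F=2, L=3
Step 1: N_D=6, N_F=2, L=8
Step 2: N_D=16, N_F=2, L=18
Step 3: N_D=36, N_F=2, L=38


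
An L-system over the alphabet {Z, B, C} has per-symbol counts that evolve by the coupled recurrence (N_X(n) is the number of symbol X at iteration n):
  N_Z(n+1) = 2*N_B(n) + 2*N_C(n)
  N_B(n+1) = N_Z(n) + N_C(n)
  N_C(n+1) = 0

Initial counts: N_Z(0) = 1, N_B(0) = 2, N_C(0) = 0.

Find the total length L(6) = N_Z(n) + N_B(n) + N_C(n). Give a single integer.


Answer: 24

Derivation:
Step 0: N_Z=1, N_B=2, N_C=0, L=3
Step 1: N_Z=4, N_B=1, N_C=0, L=5
Step 2: N_Z=2, N_B=4, N_C=0, L=6
Step 3: N_Z=8, N_B=2, N_C=0, L=10
Step 4: N_Z=4, N_B=8, N_C=0, L=12
Step 5: N_Z=16, N_B=4, N_C=0, L=20
Step 6: N_Z=8, N_B=16, N_C=0, L=24


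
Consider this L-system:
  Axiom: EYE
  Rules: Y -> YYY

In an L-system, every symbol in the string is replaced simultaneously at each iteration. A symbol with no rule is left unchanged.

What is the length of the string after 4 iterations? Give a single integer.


Answer: 83

Derivation:
Step 0: length = 3
Step 1: length = 5
Step 2: length = 11
Step 3: length = 29
Step 4: length = 83


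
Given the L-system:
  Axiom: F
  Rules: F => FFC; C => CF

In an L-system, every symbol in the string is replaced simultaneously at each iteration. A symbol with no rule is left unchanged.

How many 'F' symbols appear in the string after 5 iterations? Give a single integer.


Step 0: F  (1 'F')
Step 1: FFC  (2 'F')
Step 2: FFCFFCCF  (5 'F')
Step 3: FFCFFCCFFFCFFCCFCFFFC  (13 'F')
Step 4: FFCFFCCFFFCFFCCFCFFFCFFCFFCCFFFCFFCCFCFFFCCFFFCFFCFFCCF  (34 'F')
Step 5: FFCFFCCFFFCFFCCFCFFFCFFCFFCCFFFCFFCCFCFFFCCFFFCFFCFFCCFFFCFFCCFFFCFFCCFCFFFCFFCFFCCFFFCFFCCFCFFFCCFFFCFFCFFCCFCFFFCFFCFFCCFFFCFFCCFFFCFFCCFCFFFC  (89 'F')

Answer: 89


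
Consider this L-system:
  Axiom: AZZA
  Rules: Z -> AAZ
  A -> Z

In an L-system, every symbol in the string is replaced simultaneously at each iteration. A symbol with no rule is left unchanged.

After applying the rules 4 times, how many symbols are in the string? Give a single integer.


Step 0: length = 4
Step 1: length = 8
Step 2: length = 16
Step 3: length = 32
Step 4: length = 64

Answer: 64


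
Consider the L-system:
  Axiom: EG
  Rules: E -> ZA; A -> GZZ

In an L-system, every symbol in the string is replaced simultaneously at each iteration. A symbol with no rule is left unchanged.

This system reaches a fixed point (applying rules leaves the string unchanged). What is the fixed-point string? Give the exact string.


Answer: ZGZZG

Derivation:
Step 0: EG
Step 1: ZAG
Step 2: ZGZZG
Step 3: ZGZZG  (unchanged — fixed point at step 2)


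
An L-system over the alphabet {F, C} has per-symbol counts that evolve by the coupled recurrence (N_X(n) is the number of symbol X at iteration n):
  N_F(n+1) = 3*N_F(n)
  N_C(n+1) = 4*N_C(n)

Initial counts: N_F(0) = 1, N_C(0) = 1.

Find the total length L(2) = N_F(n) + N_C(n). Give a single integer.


Step 0: N_F=1, N_C=1, L=2
Step 1: N_F=3, N_C=4, L=7
Step 2: N_F=9, N_C=16, L=25

Answer: 25


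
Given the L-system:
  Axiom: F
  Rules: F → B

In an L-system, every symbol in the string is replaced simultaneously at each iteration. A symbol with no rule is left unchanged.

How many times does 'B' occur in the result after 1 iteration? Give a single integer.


Answer: 1

Derivation:
Step 0: F  (0 'B')
Step 1: B  (1 'B')


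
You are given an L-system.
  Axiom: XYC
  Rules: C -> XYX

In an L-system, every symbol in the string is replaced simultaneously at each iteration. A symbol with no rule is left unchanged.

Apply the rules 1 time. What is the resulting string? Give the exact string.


Answer: XYXYX

Derivation:
Step 0: XYC
Step 1: XYXYX


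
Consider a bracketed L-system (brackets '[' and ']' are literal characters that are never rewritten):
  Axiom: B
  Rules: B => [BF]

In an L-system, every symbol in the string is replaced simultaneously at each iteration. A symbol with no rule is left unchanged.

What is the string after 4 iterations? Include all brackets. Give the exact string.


Answer: [[[[BF]F]F]F]

Derivation:
Step 0: B
Step 1: [BF]
Step 2: [[BF]F]
Step 3: [[[BF]F]F]
Step 4: [[[[BF]F]F]F]


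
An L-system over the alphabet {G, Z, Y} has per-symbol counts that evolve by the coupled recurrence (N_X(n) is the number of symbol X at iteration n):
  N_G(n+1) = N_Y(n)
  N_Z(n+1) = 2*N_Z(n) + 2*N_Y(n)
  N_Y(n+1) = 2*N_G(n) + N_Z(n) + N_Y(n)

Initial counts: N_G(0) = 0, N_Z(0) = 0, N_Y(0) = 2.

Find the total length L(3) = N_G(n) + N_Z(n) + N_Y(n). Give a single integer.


Answer: 80

Derivation:
Step 0: N_G=0, N_Z=0, N_Y=2, L=2
Step 1: N_G=2, N_Z=4, N_Y=2, L=8
Step 2: N_G=2, N_Z=12, N_Y=10, L=24
Step 3: N_G=10, N_Z=44, N_Y=26, L=80


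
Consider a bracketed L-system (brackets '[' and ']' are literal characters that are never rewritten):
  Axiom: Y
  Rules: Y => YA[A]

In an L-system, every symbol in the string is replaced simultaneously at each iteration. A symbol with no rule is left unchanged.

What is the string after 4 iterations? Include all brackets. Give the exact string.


Step 0: Y
Step 1: YA[A]
Step 2: YA[A]A[A]
Step 3: YA[A]A[A]A[A]
Step 4: YA[A]A[A]A[A]A[A]

Answer: YA[A]A[A]A[A]A[A]


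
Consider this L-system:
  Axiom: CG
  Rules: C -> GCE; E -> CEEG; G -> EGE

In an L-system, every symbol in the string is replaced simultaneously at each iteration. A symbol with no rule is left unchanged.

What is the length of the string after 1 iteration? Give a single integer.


Step 0: length = 2
Step 1: length = 6

Answer: 6


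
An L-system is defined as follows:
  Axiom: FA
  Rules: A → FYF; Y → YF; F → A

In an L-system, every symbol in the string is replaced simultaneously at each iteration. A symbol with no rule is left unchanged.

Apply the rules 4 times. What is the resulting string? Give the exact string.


Answer: FYFYFAFYFAYFAYFAFYFAYFA

Derivation:
Step 0: FA
Step 1: AFYF
Step 2: FYFAYFA
Step 3: AYFAFYFYFAFYF
Step 4: FYFYFAFYFAYFAYFAFYFAYFA


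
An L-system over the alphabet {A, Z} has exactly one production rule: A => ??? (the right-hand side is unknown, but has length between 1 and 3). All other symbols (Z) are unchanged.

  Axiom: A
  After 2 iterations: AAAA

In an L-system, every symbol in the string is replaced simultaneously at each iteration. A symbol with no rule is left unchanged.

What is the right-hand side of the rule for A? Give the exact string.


Answer: AA

Derivation:
Trying A => AA:
  Step 0: A
  Step 1: AA
  Step 2: AAAA
Matches the given result.


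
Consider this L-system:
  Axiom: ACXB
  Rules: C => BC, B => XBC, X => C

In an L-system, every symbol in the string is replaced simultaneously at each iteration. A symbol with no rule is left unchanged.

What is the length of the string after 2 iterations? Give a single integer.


Answer: 14

Derivation:
Step 0: length = 4
Step 1: length = 7
Step 2: length = 14


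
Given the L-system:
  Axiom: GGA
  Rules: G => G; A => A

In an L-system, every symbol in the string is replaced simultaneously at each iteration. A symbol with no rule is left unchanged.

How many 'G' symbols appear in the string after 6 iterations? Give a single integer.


Step 0: GGA  (2 'G')
Step 1: GGA  (2 'G')
Step 2: GGA  (2 'G')
Step 3: GGA  (2 'G')
Step 4: GGA  (2 'G')
Step 5: GGA  (2 'G')
Step 6: GGA  (2 'G')

Answer: 2


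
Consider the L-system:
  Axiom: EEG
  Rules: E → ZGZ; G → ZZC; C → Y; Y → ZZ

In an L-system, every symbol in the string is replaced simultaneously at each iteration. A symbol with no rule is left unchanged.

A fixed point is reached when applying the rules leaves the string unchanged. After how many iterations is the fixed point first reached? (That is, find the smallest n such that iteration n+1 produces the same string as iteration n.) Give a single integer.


Answer: 4

Derivation:
Step 0: EEG
Step 1: ZGZZGZZZC
Step 2: ZZZCZZZZCZZZY
Step 3: ZZZYZZZZYZZZZZ
Step 4: ZZZZZZZZZZZZZZZZ
Step 5: ZZZZZZZZZZZZZZZZ  (unchanged — fixed point at step 4)


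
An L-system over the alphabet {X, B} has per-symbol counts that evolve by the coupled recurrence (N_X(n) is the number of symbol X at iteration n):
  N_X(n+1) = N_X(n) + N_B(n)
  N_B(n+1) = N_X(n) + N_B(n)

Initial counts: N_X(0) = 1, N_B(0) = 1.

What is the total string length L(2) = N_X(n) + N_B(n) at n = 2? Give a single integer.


Answer: 8

Derivation:
Step 0: N_X=1, N_B=1, L=2
Step 1: N_X=2, N_B=2, L=4
Step 2: N_X=4, N_B=4, L=8


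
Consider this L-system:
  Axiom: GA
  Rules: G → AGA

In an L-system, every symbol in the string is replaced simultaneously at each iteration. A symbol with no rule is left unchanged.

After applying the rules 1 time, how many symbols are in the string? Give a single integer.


Step 0: length = 2
Step 1: length = 4

Answer: 4


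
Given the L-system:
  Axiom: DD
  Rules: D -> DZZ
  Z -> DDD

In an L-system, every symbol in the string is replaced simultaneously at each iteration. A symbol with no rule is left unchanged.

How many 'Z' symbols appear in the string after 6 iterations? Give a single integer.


Final string: DZZDDDDDDDZZDZZDZZDZZDZZDZZDZZDDDDDDDZZDDDDDDDZZDDDDDDDZZDDDDDDDZZDDDDDDDZZDDDDDDDZZDDDDDDDZZDZZDZZDZZDZZDZZDZZDDDDDDDZZDZZDZZDZZDZZDZZDZZDDDDDDDZZDZZDZZDZZDZZDZZDZZDDDDDDDZZDZZDZZDZZDZZDZZDZZDDDDDDDZZDZZDZZDZZDZZDZZDZZDDDDDDDZZDZZDZZDZZDZZDZZDZZDDDDDDDZZDZZDZZDZZDZZDZZDZZDDDDDDDZZDDDDDDDZZDDDDDDDZZDDDDDDDZZDDDDDDDZZDDDDDDDZZDDDDDDDZZDZZDZZDZZDZZDZZDZZDDDDDDDZZDDDDDDDZZDDDDDDDZZDDDDDDDZZDDDDDDDZZDDDDDDDZZDDDDDDDZZDZZDZZDZZDZZDZZDZZDDDDDDDZZDDDDDDDZZDDDDDDDZZDDDDDDDZZDDDDDDDZZDDDDDDDZZDDDDDDDZZDZZDZZDZZDZZDZZDZZDDDDDDDZZDDDDDDDZZDDDDDDDZZDDDDDDDZZDDDDDDDZZDDDDDDDZZDDDDDDDZZDZZDZZDZZDZZDZZDZZDDDDDDDZZDDDDDDDZZDDDDDDDZZDDDDDDDZZDDDDDDDZZDDDDDDDZZDDDDDDDZZDZZDZZDZZDZZDZZDZZDDDDDDDZZDDDDDDDZZDDDDDDDZZDDDDDDDZZDDDDDDDZZDDDDDDDZZDDDDDDDZZDZZDZZDZZDZZDZZDZZDDDDDDDZZDDDDDDDZZDDDDDDDZZDDDDDDDZZDDDDDDDZZDDDDDDDZZDDDDDDDZZDZZDZZDZZDZZDZZDZZDDDDDDDZZDZZDZZDZZDZZDZZDZZDDDDDDDZZDZZDZZDZZDZZDZZDZZDDDDDDDZZDZZDZZDZZDZZDZZDZZDDDDDDDZZDZZDZZDZZDZZDZZDZZDDDDDDDZZDZZDZZDZZDZZDZZDZZDDDDDDDZZDZZDZZDZZDZZDZZDZZDDDDDDDZZDDDDDDDZZDDDDDDDZZDDDDDDDZZDDDDDDDZZDDDDDDDZZDDDDDDDZZDZZDZZDZZDZZDZZDZZDDDDDDDZZDDDDDDDZZDDDDDDDZZDDDDDDDZZDDDDDDDZZDDDDDDDZZDDDDDDDZZDZZDZZDZZDZZDZZDZZDDDDDDDZZDDDDDDDZZDDDDDDDZZDDDDDDDZZDDDDDDDZZDDDDDDDZZDDDDDDDZZDZZDZZDZZDZZDZZDZZDDDDDDDZZDDDDDDDZZDDDDDDDZZDDDDDDDZZDDDDDDDZZDDDDDDDZZDDDDDDDZZDZZDZZDZZDZZDZZDZZDDDDDDDZZDDDDDDDZZDDDDDDDZZDDDDDDDZZDDDDDDDZZDDDDDDDZZDDDDDDDZZDZZDZZDZZDZZDZZDZZDDDDDDDZZDDDDDDDZZDDDDDDDZZDDDDDDDZZDDDDDDDZZDDDDDD
Count of 'Z': 532

Answer: 532


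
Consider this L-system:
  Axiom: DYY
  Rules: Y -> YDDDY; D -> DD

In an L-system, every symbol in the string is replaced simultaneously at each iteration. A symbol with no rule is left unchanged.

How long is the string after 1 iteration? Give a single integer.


Answer: 12

Derivation:
Step 0: length = 3
Step 1: length = 12


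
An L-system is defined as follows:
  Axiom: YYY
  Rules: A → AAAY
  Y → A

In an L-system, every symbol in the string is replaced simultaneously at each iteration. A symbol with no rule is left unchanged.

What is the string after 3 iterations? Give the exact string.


Step 0: YYY
Step 1: AAA
Step 2: AAAYAAAYAAAY
Step 3: AAAYAAAYAAAYAAAAYAAAYAAAYAAAAYAAAYAAAYA

Answer: AAAYAAAYAAAYAAAAYAAAYAAAYAAAAYAAAYAAAYA


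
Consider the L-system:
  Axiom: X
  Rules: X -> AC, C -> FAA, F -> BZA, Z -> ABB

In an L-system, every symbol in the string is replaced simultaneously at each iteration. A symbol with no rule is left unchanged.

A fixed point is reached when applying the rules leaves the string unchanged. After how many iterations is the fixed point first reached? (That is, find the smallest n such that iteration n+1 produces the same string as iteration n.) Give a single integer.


Step 0: X
Step 1: AC
Step 2: AFAA
Step 3: ABZAAA
Step 4: ABABBAAA
Step 5: ABABBAAA  (unchanged — fixed point at step 4)

Answer: 4


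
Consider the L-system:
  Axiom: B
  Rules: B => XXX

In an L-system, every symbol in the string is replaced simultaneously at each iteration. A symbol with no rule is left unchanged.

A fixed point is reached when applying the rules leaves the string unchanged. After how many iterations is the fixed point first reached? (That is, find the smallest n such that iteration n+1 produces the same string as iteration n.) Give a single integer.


Step 0: B
Step 1: XXX
Step 2: XXX  (unchanged — fixed point at step 1)

Answer: 1


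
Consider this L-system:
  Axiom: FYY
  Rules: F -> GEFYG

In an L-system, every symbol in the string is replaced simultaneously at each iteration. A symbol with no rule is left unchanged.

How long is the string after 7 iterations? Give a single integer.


Step 0: length = 3
Step 1: length = 7
Step 2: length = 11
Step 3: length = 15
Step 4: length = 19
Step 5: length = 23
Step 6: length = 27
Step 7: length = 31

Answer: 31


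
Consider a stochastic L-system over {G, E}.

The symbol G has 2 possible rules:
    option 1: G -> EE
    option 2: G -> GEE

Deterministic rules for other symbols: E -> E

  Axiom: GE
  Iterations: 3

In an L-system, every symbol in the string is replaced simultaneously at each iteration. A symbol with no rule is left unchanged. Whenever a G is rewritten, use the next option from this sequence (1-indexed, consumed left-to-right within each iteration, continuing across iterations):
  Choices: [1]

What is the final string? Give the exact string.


Step 0: GE
Step 1: EEE  (used choices [1])
Step 2: EEE  (used choices [])
Step 3: EEE  (used choices [])

Answer: EEE


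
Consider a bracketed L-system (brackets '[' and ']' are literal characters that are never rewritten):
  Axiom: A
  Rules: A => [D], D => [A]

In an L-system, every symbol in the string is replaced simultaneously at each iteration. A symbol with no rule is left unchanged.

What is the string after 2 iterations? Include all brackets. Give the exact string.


Step 0: A
Step 1: [D]
Step 2: [[A]]

Answer: [[A]]


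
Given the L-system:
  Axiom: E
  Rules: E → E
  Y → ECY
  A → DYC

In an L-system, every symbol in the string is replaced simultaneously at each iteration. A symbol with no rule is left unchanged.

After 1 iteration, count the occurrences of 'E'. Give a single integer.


Step 0: E  (1 'E')
Step 1: E  (1 'E')

Answer: 1


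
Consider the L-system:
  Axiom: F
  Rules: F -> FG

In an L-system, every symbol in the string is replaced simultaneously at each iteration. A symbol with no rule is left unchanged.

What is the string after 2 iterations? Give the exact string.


Step 0: F
Step 1: FG
Step 2: FGG

Answer: FGG


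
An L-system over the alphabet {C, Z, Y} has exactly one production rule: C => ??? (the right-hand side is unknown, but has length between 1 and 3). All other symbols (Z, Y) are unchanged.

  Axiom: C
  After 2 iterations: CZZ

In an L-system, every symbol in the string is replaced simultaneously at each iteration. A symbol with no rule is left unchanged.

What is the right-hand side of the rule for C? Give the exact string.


Trying C => CZ:
  Step 0: C
  Step 1: CZ
  Step 2: CZZ
Matches the given result.

Answer: CZ


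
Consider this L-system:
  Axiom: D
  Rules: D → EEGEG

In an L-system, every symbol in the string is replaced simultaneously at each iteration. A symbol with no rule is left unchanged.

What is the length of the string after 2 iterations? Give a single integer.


Answer: 5

Derivation:
Step 0: length = 1
Step 1: length = 5
Step 2: length = 5


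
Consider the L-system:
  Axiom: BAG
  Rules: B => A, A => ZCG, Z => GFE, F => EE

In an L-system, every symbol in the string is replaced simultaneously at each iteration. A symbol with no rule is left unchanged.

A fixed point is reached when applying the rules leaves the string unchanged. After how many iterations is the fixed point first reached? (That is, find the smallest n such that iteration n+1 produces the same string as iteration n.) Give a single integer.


Step 0: BAG
Step 1: AZCGG
Step 2: ZCGGFECGG
Step 3: GFECGGEEECGG
Step 4: GEEECGGEEECGG
Step 5: GEEECGGEEECGG  (unchanged — fixed point at step 4)

Answer: 4


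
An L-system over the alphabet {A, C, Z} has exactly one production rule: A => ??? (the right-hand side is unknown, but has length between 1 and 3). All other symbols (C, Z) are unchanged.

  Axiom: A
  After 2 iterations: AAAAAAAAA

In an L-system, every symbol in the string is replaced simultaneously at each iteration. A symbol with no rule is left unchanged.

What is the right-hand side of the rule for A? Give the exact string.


Trying A => AAA:
  Step 0: A
  Step 1: AAA
  Step 2: AAAAAAAAA
Matches the given result.

Answer: AAA


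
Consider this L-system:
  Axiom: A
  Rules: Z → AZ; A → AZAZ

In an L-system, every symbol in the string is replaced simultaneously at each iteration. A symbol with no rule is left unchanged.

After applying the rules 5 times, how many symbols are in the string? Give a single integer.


Answer: 324

Derivation:
Step 0: length = 1
Step 1: length = 4
Step 2: length = 12
Step 3: length = 36
Step 4: length = 108
Step 5: length = 324


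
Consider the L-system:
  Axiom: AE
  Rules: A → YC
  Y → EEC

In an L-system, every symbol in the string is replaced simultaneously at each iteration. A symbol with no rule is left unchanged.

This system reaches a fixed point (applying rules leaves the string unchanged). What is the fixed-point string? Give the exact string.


Step 0: AE
Step 1: YCE
Step 2: EECCE
Step 3: EECCE  (unchanged — fixed point at step 2)

Answer: EECCE


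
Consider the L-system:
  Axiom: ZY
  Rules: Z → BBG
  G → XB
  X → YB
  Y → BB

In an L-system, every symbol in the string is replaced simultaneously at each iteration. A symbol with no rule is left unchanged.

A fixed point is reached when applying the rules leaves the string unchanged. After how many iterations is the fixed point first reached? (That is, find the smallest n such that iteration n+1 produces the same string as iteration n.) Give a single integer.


Step 0: ZY
Step 1: BBGBB
Step 2: BBXBBB
Step 3: BBYBBBB
Step 4: BBBBBBBB
Step 5: BBBBBBBB  (unchanged — fixed point at step 4)

Answer: 4


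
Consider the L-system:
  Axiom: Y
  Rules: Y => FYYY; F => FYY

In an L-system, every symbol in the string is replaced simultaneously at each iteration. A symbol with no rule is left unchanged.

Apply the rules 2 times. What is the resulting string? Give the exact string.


Step 0: Y
Step 1: FYYY
Step 2: FYYFYYYFYYYFYYY

Answer: FYYFYYYFYYYFYYY


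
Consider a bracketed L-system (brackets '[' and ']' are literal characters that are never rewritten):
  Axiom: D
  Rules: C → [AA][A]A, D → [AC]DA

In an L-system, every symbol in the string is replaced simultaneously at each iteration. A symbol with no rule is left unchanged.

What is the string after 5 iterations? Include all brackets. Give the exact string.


Answer: [A[AA][A]A][A[AA][A]A][A[AA][A]A][A[AA][A]A][AC]DAAAAA

Derivation:
Step 0: D
Step 1: [AC]DA
Step 2: [A[AA][A]A][AC]DAA
Step 3: [A[AA][A]A][A[AA][A]A][AC]DAAA
Step 4: [A[AA][A]A][A[AA][A]A][A[AA][A]A][AC]DAAAA
Step 5: [A[AA][A]A][A[AA][A]A][A[AA][A]A][A[AA][A]A][AC]DAAAAA


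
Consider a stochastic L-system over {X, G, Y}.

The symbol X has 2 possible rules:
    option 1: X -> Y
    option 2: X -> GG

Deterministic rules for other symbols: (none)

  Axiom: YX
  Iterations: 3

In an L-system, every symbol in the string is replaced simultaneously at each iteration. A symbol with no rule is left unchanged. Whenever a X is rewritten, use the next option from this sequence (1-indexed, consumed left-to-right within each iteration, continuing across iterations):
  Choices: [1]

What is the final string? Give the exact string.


Step 0: YX
Step 1: YY  (used choices [1])
Step 2: YY  (used choices [])
Step 3: YY  (used choices [])

Answer: YY


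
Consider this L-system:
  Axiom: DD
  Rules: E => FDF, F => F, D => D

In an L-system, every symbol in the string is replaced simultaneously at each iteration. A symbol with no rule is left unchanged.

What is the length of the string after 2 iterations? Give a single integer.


Step 0: length = 2
Step 1: length = 2
Step 2: length = 2

Answer: 2


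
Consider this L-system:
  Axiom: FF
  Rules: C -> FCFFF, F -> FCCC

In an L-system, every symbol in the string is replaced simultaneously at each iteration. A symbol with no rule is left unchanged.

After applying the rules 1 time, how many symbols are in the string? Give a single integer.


Answer: 8

Derivation:
Step 0: length = 2
Step 1: length = 8


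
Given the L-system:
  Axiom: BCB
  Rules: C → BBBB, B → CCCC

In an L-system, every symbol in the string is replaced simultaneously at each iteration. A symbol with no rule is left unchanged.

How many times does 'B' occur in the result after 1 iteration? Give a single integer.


Step 0: BCB  (2 'B')
Step 1: CCCCBBBBCCCC  (4 'B')

Answer: 4


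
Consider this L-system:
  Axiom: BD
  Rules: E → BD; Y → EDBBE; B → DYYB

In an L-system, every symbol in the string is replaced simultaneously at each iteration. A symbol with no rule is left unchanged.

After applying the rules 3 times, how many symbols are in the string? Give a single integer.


Step 0: length = 2
Step 1: length = 5
Step 2: length = 16
Step 3: length = 43

Answer: 43


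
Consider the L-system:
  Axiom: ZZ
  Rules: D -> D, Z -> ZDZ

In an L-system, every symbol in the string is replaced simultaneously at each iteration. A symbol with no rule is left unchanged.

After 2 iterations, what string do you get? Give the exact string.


Step 0: ZZ
Step 1: ZDZZDZ
Step 2: ZDZDZDZZDZDZDZ

Answer: ZDZDZDZZDZDZDZ


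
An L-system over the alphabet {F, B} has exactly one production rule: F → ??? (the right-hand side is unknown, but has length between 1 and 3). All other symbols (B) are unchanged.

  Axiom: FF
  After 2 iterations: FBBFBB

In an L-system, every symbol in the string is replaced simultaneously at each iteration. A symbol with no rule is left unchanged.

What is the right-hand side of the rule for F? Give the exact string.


Trying F → FB:
  Step 0: FF
  Step 1: FBFB
  Step 2: FBBFBB
Matches the given result.

Answer: FB


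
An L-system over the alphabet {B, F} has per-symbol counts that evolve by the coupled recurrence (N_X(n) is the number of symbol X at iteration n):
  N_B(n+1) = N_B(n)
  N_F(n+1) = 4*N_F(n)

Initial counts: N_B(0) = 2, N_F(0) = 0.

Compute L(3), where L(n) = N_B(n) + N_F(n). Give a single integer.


Answer: 2

Derivation:
Step 0: N_B=2, N_F=0, L=2
Step 1: N_B=2, N_F=0, L=2
Step 2: N_B=2, N_F=0, L=2
Step 3: N_B=2, N_F=0, L=2


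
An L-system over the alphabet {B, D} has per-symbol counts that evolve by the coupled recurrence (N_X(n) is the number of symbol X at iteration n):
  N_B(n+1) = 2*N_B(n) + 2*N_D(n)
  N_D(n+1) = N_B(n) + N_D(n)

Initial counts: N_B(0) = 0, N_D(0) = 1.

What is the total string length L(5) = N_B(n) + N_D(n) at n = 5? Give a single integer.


Step 0: N_B=0, N_D=1, L=1
Step 1: N_B=2, N_D=1, L=3
Step 2: N_B=6, N_D=3, L=9
Step 3: N_B=18, N_D=9, L=27
Step 4: N_B=54, N_D=27, L=81
Step 5: N_B=162, N_D=81, L=243

Answer: 243


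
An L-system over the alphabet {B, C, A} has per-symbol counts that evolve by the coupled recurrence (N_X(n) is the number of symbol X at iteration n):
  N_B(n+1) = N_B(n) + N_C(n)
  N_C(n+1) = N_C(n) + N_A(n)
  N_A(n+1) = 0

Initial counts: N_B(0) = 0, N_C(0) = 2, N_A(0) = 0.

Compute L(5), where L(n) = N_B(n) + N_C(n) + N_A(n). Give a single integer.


Answer: 12

Derivation:
Step 0: N_B=0, N_C=2, N_A=0, L=2
Step 1: N_B=2, N_C=2, N_A=0, L=4
Step 2: N_B=4, N_C=2, N_A=0, L=6
Step 3: N_B=6, N_C=2, N_A=0, L=8
Step 4: N_B=8, N_C=2, N_A=0, L=10
Step 5: N_B=10, N_C=2, N_A=0, L=12


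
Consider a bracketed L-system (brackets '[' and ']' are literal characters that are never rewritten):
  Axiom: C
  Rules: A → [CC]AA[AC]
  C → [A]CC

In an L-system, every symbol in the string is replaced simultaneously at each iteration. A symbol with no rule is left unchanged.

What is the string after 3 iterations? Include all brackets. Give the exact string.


Answer: [[[A]CC[A]CC][CC]AA[AC][CC]AA[AC][[CC]AA[AC][A]CC]][[CC]AA[AC]][A]CC[A]CC[[CC]AA[AC]][A]CC[A]CC

Derivation:
Step 0: C
Step 1: [A]CC
Step 2: [[CC]AA[AC]][A]CC[A]CC
Step 3: [[[A]CC[A]CC][CC]AA[AC][CC]AA[AC][[CC]AA[AC][A]CC]][[CC]AA[AC]][A]CC[A]CC[[CC]AA[AC]][A]CC[A]CC


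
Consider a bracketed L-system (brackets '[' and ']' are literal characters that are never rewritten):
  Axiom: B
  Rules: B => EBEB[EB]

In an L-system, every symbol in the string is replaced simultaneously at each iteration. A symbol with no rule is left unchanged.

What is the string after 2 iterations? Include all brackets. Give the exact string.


Step 0: B
Step 1: EBEB[EB]
Step 2: EEBEB[EB]EEBEB[EB][EEBEB[EB]]

Answer: EEBEB[EB]EEBEB[EB][EEBEB[EB]]


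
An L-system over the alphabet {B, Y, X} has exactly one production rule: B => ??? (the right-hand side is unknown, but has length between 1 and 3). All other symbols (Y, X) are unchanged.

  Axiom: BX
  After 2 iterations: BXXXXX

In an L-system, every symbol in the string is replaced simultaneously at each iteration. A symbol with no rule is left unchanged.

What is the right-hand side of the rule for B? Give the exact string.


Answer: BXX

Derivation:
Trying B => BXX:
  Step 0: BX
  Step 1: BXXX
  Step 2: BXXXXX
Matches the given result.


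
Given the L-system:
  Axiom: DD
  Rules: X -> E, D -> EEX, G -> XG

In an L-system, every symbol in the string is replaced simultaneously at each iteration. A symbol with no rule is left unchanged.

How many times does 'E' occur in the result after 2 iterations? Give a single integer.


Step 0: DD  (0 'E')
Step 1: EEXEEX  (4 'E')
Step 2: EEEEEE  (6 'E')

Answer: 6


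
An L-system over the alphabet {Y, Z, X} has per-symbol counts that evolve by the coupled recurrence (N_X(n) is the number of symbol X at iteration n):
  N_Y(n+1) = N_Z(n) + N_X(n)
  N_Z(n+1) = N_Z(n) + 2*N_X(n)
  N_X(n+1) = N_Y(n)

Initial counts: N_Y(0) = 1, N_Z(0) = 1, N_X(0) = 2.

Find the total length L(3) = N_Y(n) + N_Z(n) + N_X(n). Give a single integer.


Answer: 29

Derivation:
Step 0: N_Y=1, N_Z=1, N_X=2, L=4
Step 1: N_Y=3, N_Z=5, N_X=1, L=9
Step 2: N_Y=6, N_Z=7, N_X=3, L=16
Step 3: N_Y=10, N_Z=13, N_X=6, L=29


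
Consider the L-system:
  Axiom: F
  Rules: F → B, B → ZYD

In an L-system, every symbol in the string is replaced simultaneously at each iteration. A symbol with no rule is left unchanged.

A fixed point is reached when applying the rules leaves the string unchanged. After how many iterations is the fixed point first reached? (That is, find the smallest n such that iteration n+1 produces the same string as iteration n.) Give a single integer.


Answer: 2

Derivation:
Step 0: F
Step 1: B
Step 2: ZYD
Step 3: ZYD  (unchanged — fixed point at step 2)


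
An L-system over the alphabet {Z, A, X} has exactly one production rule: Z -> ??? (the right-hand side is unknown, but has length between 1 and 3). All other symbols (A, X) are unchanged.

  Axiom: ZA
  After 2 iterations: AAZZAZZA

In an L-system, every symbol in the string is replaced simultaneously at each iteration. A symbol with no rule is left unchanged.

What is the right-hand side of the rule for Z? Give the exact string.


Trying Z -> AZZ:
  Step 0: ZA
  Step 1: AZZA
  Step 2: AAZZAZZA
Matches the given result.

Answer: AZZ


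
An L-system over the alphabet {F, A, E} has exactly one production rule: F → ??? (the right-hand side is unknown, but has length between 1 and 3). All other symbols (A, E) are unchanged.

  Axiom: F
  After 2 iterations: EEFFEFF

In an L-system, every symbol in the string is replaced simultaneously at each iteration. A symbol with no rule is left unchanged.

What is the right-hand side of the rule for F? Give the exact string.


Answer: EFF

Derivation:
Trying F → EFF:
  Step 0: F
  Step 1: EFF
  Step 2: EEFFEFF
Matches the given result.


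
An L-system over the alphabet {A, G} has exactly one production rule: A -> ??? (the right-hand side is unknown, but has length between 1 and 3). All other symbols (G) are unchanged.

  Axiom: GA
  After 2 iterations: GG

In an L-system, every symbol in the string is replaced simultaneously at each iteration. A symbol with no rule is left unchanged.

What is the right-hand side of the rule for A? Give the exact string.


Trying A -> G:
  Step 0: GA
  Step 1: GG
  Step 2: GG
Matches the given result.

Answer: G


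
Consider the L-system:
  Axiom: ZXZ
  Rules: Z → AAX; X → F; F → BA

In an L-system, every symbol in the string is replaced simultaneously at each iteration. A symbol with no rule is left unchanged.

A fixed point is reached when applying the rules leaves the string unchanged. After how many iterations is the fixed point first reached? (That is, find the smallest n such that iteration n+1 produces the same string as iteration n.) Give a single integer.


Step 0: ZXZ
Step 1: AAXFAAX
Step 2: AAFBAAAF
Step 3: AABABAAABA
Step 4: AABABAAABA  (unchanged — fixed point at step 3)

Answer: 3


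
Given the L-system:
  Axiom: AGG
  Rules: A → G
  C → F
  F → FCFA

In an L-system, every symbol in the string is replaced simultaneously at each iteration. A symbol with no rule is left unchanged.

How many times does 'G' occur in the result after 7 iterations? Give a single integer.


Answer: 3

Derivation:
Step 0: AGG  (2 'G')
Step 1: GGG  (3 'G')
Step 2: GGG  (3 'G')
Step 3: GGG  (3 'G')
Step 4: GGG  (3 'G')
Step 5: GGG  (3 'G')
Step 6: GGG  (3 'G')
Step 7: GGG  (3 'G')


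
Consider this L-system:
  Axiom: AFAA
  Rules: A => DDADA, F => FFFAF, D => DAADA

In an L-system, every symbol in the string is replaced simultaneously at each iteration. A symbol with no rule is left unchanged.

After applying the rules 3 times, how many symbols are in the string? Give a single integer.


Answer: 500

Derivation:
Step 0: length = 4
Step 1: length = 20
Step 2: length = 100
Step 3: length = 500


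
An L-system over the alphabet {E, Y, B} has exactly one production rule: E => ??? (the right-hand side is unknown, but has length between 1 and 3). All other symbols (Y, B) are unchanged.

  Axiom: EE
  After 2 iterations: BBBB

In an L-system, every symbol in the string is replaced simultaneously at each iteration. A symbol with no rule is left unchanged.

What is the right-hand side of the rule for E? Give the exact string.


Trying E => BB:
  Step 0: EE
  Step 1: BBBB
  Step 2: BBBB
Matches the given result.

Answer: BB


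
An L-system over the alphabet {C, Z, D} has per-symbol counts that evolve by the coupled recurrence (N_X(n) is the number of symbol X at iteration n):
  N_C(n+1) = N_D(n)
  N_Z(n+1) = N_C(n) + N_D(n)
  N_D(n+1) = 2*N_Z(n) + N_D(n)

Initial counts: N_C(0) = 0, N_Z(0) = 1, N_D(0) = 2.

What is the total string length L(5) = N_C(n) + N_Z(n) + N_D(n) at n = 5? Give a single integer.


Step 0: N_C=0, N_Z=1, N_D=2, L=3
Step 1: N_C=2, N_Z=2, N_D=4, L=8
Step 2: N_C=4, N_Z=6, N_D=8, L=18
Step 3: N_C=8, N_Z=12, N_D=20, L=40
Step 4: N_C=20, N_Z=28, N_D=44, L=92
Step 5: N_C=44, N_Z=64, N_D=100, L=208

Answer: 208


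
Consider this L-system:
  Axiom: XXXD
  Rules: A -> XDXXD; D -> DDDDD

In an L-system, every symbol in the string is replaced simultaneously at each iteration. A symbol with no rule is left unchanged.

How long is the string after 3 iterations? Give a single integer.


Answer: 128

Derivation:
Step 0: length = 4
Step 1: length = 8
Step 2: length = 28
Step 3: length = 128


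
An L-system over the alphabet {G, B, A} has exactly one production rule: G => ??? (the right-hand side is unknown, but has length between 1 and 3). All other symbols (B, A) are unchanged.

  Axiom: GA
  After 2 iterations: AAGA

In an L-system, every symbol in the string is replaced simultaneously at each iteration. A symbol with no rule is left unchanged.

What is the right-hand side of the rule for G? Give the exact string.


Answer: AG

Derivation:
Trying G => AG:
  Step 0: GA
  Step 1: AGA
  Step 2: AAGA
Matches the given result.


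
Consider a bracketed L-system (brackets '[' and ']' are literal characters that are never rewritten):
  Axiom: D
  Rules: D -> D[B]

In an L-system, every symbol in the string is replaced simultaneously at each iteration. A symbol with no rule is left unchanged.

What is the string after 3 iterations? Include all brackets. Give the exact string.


Answer: D[B][B][B]

Derivation:
Step 0: D
Step 1: D[B]
Step 2: D[B][B]
Step 3: D[B][B][B]


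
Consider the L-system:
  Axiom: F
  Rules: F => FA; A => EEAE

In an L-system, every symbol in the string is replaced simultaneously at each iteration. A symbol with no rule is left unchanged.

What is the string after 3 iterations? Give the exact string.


Answer: FAEEAEEEEEAEE

Derivation:
Step 0: F
Step 1: FA
Step 2: FAEEAE
Step 3: FAEEAEEEEEAEE


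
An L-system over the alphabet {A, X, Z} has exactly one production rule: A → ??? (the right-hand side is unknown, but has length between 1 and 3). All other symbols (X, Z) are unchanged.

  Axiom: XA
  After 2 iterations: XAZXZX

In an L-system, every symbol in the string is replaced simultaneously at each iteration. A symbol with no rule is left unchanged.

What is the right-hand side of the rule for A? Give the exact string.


Answer: AZX

Derivation:
Trying A → AZX:
  Step 0: XA
  Step 1: XAZX
  Step 2: XAZXZX
Matches the given result.


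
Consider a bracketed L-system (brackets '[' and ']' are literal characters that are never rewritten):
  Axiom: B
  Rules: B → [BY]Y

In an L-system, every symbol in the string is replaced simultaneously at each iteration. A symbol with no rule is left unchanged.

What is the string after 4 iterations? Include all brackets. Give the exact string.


Step 0: B
Step 1: [BY]Y
Step 2: [[BY]YY]Y
Step 3: [[[BY]YY]YY]Y
Step 4: [[[[BY]YY]YY]YY]Y

Answer: [[[[BY]YY]YY]YY]Y


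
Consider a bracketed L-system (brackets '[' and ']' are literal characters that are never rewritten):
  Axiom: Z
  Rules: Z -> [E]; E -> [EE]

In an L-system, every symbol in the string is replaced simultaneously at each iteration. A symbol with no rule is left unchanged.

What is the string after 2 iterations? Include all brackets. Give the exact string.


Step 0: Z
Step 1: [E]
Step 2: [[EE]]

Answer: [[EE]]


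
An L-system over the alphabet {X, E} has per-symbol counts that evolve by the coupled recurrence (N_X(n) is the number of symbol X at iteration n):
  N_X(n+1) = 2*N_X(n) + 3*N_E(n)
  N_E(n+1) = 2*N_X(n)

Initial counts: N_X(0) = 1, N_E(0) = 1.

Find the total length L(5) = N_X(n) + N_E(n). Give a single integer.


Answer: 1252

Derivation:
Step 0: N_X=1, N_E=1, L=2
Step 1: N_X=5, N_E=2, L=7
Step 2: N_X=16, N_E=10, L=26
Step 3: N_X=62, N_E=32, L=94
Step 4: N_X=220, N_E=124, L=344
Step 5: N_X=812, N_E=440, L=1252


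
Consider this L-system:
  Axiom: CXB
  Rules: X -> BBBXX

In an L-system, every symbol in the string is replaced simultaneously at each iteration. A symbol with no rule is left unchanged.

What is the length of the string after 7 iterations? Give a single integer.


Step 0: length = 3
Step 1: length = 7
Step 2: length = 15
Step 3: length = 31
Step 4: length = 63
Step 5: length = 127
Step 6: length = 255
Step 7: length = 511

Answer: 511


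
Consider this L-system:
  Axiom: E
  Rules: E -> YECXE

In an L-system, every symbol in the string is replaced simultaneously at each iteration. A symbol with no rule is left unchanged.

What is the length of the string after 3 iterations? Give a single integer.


Step 0: length = 1
Step 1: length = 5
Step 2: length = 13
Step 3: length = 29

Answer: 29


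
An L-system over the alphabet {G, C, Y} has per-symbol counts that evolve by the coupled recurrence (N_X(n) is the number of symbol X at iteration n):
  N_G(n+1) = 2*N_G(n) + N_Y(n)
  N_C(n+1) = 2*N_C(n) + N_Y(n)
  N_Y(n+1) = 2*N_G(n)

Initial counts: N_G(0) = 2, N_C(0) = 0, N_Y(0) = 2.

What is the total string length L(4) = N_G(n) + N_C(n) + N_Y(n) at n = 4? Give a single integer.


Step 0: N_G=2, N_C=0, N_Y=2, L=4
Step 1: N_G=6, N_C=2, N_Y=4, L=12
Step 2: N_G=16, N_C=8, N_Y=12, L=36
Step 3: N_G=44, N_C=28, N_Y=32, L=104
Step 4: N_G=120, N_C=88, N_Y=88, L=296

Answer: 296
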